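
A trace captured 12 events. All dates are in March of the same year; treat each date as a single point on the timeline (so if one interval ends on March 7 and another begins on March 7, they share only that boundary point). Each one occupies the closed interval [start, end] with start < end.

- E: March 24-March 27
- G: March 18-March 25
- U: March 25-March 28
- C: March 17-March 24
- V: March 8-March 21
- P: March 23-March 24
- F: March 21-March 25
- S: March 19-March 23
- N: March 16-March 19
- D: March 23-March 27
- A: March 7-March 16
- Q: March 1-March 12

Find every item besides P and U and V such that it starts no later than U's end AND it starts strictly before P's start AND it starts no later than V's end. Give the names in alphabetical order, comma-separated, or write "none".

Conditions: its start is no later than U's end (X.start <= March 28) AND its start is strictly before P's start (X.start < March 23) AND its start is no later than V's end (X.start <= March 21).
A: start March 7 <= March 28? ✓; start March 7 < March 23? ✓; start March 7 <= March 21? ✓ → yes.
C: start March 17 <= March 28? ✓; start March 17 < March 23? ✓; start March 17 <= March 21? ✓ → yes.
D: start March 23 <= March 28? ✓; start March 23 < March 23? ✗; start March 23 <= March 21? ✗ → no.
E: start March 24 <= March 28? ✓; start March 24 < March 23? ✗; start March 24 <= March 21? ✗ → no.
F: start March 21 <= March 28? ✓; start March 21 < March 23? ✓; start March 21 <= March 21? ✓ → yes.
G: start March 18 <= March 28? ✓; start March 18 < March 23? ✓; start March 18 <= March 21? ✓ → yes.
N: start March 16 <= March 28? ✓; start March 16 < March 23? ✓; start March 16 <= March 21? ✓ → yes.
Q: start March 1 <= March 28? ✓; start March 1 < March 23? ✓; start March 1 <= March 21? ✓ → yes.
S: start March 19 <= March 28? ✓; start March 19 < March 23? ✓; start March 19 <= March 21? ✓ → yes.
Result: A, C, F, G, N, Q, S.

A, C, F, G, N, Q, S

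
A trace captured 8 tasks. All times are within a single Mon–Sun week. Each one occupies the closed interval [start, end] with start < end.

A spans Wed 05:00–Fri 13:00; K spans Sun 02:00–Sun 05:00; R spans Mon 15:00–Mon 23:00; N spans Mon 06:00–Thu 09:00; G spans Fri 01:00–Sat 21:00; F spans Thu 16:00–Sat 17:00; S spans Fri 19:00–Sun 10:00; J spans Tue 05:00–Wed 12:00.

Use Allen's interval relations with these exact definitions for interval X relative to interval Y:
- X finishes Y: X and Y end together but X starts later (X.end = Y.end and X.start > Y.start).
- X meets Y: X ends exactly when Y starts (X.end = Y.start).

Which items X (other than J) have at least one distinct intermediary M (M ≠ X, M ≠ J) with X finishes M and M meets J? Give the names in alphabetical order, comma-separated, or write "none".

Target J = [Tue 05:00, Wed 12:00].
Intermediaries M with M meets J: none.
Union: none.

none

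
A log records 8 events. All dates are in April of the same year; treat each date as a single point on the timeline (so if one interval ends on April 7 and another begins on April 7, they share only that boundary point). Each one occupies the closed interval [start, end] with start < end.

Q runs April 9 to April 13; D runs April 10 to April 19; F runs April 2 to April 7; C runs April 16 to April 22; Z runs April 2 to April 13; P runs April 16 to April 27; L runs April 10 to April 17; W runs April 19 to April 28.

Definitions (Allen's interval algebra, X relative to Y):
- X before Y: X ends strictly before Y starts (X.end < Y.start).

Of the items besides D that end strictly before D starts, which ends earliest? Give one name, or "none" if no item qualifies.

F

Target D = [April 10, April 19].
C [April 16, April 22] → overlapped-by → excluded.
F [April 2, April 7] → before → candidate.
L [April 10, April 17] → starts → excluded.
P [April 16, April 27] → overlapped-by → excluded.
Q [April 9, April 13] → overlaps → excluded.
W [April 19, April 28] → met-by → excluded.
Z [April 2, April 13] → overlaps → excluded.
Among candidates, earliest end is April 7 → F.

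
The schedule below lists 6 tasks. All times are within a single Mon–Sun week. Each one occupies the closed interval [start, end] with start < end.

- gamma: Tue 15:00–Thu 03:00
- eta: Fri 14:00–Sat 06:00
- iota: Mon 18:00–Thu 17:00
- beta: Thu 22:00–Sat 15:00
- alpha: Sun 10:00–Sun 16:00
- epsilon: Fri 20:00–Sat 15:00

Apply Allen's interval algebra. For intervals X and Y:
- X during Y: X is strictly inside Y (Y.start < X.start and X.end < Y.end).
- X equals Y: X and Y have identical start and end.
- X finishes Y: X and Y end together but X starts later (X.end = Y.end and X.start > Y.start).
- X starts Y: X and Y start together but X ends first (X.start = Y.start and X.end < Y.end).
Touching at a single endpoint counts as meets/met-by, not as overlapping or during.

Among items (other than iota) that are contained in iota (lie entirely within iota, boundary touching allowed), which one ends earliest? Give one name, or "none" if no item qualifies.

Target iota = [Mon 18:00, Thu 17:00].
alpha [Sun 10:00, Sun 16:00] → after → excluded.
beta [Thu 22:00, Sat 15:00] → after → excluded.
epsilon [Fri 20:00, Sat 15:00] → after → excluded.
eta [Fri 14:00, Sat 06:00] → after → excluded.
gamma [Tue 15:00, Thu 03:00] → during → candidate.
Among candidates, earliest end is Thu 03:00 → gamma.

gamma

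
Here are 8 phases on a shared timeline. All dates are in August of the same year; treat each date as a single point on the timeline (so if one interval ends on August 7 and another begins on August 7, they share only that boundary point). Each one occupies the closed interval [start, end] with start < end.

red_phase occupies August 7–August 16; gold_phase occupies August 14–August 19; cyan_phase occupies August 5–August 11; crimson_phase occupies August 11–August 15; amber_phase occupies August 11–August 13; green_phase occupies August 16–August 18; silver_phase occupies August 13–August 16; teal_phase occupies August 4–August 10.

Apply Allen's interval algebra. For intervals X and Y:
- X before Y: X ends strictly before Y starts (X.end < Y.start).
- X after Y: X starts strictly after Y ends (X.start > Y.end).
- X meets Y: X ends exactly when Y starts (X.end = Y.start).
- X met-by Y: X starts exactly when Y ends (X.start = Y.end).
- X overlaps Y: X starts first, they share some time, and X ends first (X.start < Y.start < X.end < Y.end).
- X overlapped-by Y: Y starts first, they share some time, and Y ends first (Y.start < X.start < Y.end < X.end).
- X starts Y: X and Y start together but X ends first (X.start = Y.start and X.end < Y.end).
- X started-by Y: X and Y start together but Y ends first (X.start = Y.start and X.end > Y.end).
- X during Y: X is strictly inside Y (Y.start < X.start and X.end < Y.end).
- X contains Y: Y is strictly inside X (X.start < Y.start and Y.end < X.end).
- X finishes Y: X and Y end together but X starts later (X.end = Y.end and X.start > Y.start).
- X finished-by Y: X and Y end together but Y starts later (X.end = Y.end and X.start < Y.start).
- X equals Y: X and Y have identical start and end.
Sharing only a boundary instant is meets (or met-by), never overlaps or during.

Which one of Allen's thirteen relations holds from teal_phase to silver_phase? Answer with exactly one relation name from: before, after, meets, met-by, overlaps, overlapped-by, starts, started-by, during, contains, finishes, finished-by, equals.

before

teal_phase = [August 4, August 10]; silver_phase = [August 13, August 16].
Compare endpoints: teal_phase.start < silver_phase.start, teal_phase.start < silver_phase.end, teal_phase.end < silver_phase.start, teal_phase.end < silver_phase.end.
That pattern is 'before'.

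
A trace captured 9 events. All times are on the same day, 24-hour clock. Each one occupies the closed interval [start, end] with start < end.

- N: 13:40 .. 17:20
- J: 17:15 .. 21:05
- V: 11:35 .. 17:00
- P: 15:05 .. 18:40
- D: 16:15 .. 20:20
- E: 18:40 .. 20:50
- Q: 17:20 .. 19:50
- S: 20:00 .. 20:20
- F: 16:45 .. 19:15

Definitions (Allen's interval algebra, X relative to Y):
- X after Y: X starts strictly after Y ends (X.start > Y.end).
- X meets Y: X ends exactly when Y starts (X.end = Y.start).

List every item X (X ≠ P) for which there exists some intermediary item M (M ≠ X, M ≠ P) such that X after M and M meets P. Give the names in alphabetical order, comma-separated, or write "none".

none

Target P = [15:05, 18:40].
Intermediaries M with M meets P: none.
Union: none.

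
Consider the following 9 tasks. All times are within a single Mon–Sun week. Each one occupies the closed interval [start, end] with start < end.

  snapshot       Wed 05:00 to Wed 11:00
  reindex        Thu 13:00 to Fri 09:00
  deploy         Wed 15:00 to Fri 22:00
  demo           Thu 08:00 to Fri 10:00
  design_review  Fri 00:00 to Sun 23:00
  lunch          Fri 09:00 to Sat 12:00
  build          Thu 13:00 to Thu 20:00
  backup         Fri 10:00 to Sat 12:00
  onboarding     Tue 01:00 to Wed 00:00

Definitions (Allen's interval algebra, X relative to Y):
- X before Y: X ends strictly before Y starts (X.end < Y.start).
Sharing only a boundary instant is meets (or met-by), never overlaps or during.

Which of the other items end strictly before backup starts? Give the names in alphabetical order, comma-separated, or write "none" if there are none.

Target backup = [Fri 10:00, Sat 12:00].
build [Thu 13:00, Thu 20:00] → before → yes.
demo [Thu 08:00, Fri 10:00] → meets → no.
deploy [Wed 15:00, Fri 22:00] → overlaps → no.
design_review [Fri 00:00, Sun 23:00] → contains → no.
lunch [Fri 09:00, Sat 12:00] → finished-by → no.
onboarding [Tue 01:00, Wed 00:00] → before → yes.
reindex [Thu 13:00, Fri 09:00] → before → yes.
snapshot [Wed 05:00, Wed 11:00] → before → yes.
Result: build, onboarding, reindex, snapshot.

build, onboarding, reindex, snapshot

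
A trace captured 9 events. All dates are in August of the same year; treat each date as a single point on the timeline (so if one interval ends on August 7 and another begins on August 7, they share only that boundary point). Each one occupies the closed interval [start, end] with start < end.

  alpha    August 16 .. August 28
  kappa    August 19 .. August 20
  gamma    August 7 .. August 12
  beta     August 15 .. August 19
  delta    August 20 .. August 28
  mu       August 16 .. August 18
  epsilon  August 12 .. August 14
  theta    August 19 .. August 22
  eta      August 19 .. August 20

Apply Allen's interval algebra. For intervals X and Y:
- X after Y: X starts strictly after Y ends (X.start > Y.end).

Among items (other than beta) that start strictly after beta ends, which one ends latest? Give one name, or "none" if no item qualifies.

Target beta = [August 15, August 19].
alpha [August 16, August 28] → overlapped-by → excluded.
delta [August 20, August 28] → after → candidate.
epsilon [August 12, August 14] → before → excluded.
eta [August 19, August 20] → met-by → excluded.
gamma [August 7, August 12] → before → excluded.
kappa [August 19, August 20] → met-by → excluded.
mu [August 16, August 18] → during → excluded.
theta [August 19, August 22] → met-by → excluded.
Among candidates, latest end is August 28 → delta.

delta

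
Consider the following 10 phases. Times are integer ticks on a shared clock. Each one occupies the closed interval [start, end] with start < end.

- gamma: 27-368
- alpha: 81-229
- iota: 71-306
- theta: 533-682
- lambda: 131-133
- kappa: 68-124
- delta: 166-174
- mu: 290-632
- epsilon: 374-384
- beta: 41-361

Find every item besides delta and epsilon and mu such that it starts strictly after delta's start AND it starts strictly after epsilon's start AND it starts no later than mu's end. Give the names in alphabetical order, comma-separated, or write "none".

Conditions: its start is strictly after delta's start (X.start > 166) AND its start is strictly after epsilon's start (X.start > 374) AND its start is no later than mu's end (X.start <= 632).
alpha: start 81 > 166? ✗; start 81 > 374? ✗; start 81 <= 632? ✓ → no.
beta: start 41 > 166? ✗; start 41 > 374? ✗; start 41 <= 632? ✓ → no.
gamma: start 27 > 166? ✗; start 27 > 374? ✗; start 27 <= 632? ✓ → no.
iota: start 71 > 166? ✗; start 71 > 374? ✗; start 71 <= 632? ✓ → no.
kappa: start 68 > 166? ✗; start 68 > 374? ✗; start 68 <= 632? ✓ → no.
lambda: start 131 > 166? ✗; start 131 > 374? ✗; start 131 <= 632? ✓ → no.
theta: start 533 > 166? ✓; start 533 > 374? ✓; start 533 <= 632? ✓ → yes.
Result: theta.

theta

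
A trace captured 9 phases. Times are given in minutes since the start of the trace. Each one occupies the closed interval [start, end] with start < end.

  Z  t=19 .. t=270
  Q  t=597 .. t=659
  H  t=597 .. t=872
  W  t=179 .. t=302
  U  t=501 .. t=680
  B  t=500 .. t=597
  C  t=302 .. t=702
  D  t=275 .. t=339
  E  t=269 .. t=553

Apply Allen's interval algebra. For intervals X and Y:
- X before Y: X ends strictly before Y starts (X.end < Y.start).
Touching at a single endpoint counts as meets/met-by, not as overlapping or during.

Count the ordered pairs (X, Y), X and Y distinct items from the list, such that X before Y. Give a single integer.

16

Checking all 72 ordered pairs for relation 'before'; matching pairs in alphabetical order:
(D, B): D before B ✓
(D, H): D before H ✓
(D, Q): D before Q ✓
(D, U): D before U ✓
(E, H): E before H ✓
(E, Q): E before Q ✓
(W, B): W before B ✓
(W, H): W before H ✓
(W, Q): W before Q ✓
(W, U): W before U ✓
(Z, B): Z before B ✓
(Z, C): Z before C ✓
(Z, D): Z before D ✓
(Z, H): Z before H ✓
(Z, Q): Z before Q ✓
(Z, U): Z before U ✓
Count: 16.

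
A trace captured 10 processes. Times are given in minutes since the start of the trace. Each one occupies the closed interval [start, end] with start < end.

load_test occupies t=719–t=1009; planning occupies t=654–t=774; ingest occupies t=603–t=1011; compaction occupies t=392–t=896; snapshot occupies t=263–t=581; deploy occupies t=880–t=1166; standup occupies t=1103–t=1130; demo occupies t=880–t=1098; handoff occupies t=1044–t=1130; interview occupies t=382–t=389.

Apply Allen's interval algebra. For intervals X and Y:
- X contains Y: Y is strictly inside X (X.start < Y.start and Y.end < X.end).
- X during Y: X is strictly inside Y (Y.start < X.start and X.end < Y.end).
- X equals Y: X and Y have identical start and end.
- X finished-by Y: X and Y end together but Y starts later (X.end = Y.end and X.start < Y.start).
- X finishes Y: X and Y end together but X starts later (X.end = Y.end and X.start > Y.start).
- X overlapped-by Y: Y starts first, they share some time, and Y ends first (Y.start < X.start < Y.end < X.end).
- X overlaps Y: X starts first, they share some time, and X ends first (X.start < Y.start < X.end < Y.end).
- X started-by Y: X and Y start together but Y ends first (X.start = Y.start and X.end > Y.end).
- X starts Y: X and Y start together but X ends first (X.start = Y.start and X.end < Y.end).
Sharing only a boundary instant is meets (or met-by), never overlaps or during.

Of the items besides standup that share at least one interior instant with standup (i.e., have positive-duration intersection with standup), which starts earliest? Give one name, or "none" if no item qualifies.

Target standup = [t=1103, t=1130].
compaction [t=392, t=896] → before → excluded.
demo [t=880, t=1098] → before → excluded.
deploy [t=880, t=1166] → contains → candidate.
handoff [t=1044, t=1130] → finished-by → candidate.
ingest [t=603, t=1011] → before → excluded.
interview [t=382, t=389] → before → excluded.
load_test [t=719, t=1009] → before → excluded.
planning [t=654, t=774] → before → excluded.
snapshot [t=263, t=581] → before → excluded.
Among candidates, earliest start is t=880 → deploy.

deploy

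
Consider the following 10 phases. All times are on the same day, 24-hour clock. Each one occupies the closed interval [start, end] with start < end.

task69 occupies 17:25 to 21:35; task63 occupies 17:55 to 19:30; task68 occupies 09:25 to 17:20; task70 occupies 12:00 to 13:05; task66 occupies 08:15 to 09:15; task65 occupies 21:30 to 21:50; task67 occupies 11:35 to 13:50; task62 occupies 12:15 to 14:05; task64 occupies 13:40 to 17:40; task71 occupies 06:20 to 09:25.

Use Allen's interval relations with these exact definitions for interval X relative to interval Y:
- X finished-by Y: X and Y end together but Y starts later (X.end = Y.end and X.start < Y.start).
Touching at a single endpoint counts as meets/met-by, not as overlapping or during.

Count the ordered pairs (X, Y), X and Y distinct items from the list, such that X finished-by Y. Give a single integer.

Checking all 90 ordered pairs for relation 'finished-by'; matching pairs in alphabetical order:
No pair satisfies it.
Count: 0.

0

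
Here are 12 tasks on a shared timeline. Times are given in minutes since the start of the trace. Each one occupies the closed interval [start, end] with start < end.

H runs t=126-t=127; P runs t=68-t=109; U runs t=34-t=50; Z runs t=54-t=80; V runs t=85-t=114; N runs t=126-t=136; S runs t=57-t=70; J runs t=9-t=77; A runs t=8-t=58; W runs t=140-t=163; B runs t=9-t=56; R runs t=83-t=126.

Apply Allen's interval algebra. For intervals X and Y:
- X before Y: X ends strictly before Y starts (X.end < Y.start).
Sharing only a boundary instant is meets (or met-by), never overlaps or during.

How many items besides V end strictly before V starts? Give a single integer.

6

Target V = [t=85, t=114].
A [t=8, t=58] → before → counts.
B [t=9, t=56] → before → counts.
H [t=126, t=127] → after → no.
J [t=9, t=77] → before → counts.
N [t=126, t=136] → after → no.
P [t=68, t=109] → overlaps → no.
R [t=83, t=126] → contains → no.
S [t=57, t=70] → before → counts.
U [t=34, t=50] → before → counts.
W [t=140, t=163] → after → no.
Z [t=54, t=80] → before → counts.
Total: 6.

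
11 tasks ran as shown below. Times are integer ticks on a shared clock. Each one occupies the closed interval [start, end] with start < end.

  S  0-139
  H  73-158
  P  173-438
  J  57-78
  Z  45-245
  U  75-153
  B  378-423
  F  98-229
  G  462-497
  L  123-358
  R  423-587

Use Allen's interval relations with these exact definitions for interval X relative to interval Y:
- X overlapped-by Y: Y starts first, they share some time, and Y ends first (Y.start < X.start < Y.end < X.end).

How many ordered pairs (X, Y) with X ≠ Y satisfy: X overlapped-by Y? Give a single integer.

Checking all 110 ordered pairs for relation 'overlapped-by'; matching pairs in alphabetical order:
(F, H): F overlapped-by H ✓
(F, S): F overlapped-by S ✓
(F, U): F overlapped-by U ✓
(H, J): H overlapped-by J ✓
(H, S): H overlapped-by S ✓
(L, F): L overlapped-by F ✓
(L, H): L overlapped-by H ✓
(L, S): L overlapped-by S ✓
(L, U): L overlapped-by U ✓
(L, Z): L overlapped-by Z ✓
(P, F): P overlapped-by F ✓
(P, L): P overlapped-by L ✓
(P, Z): P overlapped-by Z ✓
(R, P): R overlapped-by P ✓
(U, J): U overlapped-by J ✓
(U, S): U overlapped-by S ✓
(Z, S): Z overlapped-by S ✓
Count: 17.

17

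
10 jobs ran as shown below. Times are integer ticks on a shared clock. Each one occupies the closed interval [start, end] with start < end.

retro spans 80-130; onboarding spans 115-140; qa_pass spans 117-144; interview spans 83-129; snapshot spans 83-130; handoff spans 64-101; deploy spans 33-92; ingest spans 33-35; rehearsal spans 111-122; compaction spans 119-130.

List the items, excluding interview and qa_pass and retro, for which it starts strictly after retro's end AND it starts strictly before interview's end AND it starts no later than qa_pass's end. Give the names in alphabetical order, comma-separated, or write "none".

none

Conditions: its start is strictly after retro's end (X.start > 130) AND its start is strictly before interview's end (X.start < 129) AND its start is no later than qa_pass's end (X.start <= 144).
compaction: start 119 > 130? ✗; start 119 < 129? ✓; start 119 <= 144? ✓ → no.
deploy: start 33 > 130? ✗; start 33 < 129? ✓; start 33 <= 144? ✓ → no.
handoff: start 64 > 130? ✗; start 64 < 129? ✓; start 64 <= 144? ✓ → no.
ingest: start 33 > 130? ✗; start 33 < 129? ✓; start 33 <= 144? ✓ → no.
onboarding: start 115 > 130? ✗; start 115 < 129? ✓; start 115 <= 144? ✓ → no.
rehearsal: start 111 > 130? ✗; start 111 < 129? ✓; start 111 <= 144? ✓ → no.
snapshot: start 83 > 130? ✗; start 83 < 129? ✓; start 83 <= 144? ✓ → no.
Result: none.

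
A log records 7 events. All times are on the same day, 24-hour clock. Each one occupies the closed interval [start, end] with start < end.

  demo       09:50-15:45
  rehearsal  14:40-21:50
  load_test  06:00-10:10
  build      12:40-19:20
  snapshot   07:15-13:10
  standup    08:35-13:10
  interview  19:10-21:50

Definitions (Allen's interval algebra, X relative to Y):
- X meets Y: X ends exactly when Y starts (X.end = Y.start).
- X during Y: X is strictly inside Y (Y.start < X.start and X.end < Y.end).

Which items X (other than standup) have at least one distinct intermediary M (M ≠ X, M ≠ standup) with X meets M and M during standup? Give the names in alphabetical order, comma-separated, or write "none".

none

Target standup = [08:35, 13:10].
Intermediaries M with M during standup: none.
Union: none.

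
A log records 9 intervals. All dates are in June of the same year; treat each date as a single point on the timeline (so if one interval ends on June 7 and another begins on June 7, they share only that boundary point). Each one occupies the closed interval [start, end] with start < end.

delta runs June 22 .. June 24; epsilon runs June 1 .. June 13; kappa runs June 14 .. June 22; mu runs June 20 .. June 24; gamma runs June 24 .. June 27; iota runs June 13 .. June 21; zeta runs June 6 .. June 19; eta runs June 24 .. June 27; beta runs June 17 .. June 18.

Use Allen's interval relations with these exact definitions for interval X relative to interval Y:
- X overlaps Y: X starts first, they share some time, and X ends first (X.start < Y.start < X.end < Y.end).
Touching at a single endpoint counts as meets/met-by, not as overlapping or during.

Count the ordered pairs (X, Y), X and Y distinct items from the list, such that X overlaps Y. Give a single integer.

6

Checking all 72 ordered pairs for relation 'overlaps'; matching pairs in alphabetical order:
(epsilon, zeta): epsilon overlaps zeta ✓
(iota, kappa): iota overlaps kappa ✓
(iota, mu): iota overlaps mu ✓
(kappa, mu): kappa overlaps mu ✓
(zeta, iota): zeta overlaps iota ✓
(zeta, kappa): zeta overlaps kappa ✓
Count: 6.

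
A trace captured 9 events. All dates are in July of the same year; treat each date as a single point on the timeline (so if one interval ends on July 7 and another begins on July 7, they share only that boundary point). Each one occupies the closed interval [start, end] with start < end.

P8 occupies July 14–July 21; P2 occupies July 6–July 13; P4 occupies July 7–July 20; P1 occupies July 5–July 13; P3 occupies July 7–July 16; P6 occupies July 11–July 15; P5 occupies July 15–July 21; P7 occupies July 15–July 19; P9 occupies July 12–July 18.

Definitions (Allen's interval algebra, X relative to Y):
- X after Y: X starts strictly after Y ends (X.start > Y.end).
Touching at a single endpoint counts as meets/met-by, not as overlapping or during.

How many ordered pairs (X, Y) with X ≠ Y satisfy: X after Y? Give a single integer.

Checking all 72 ordered pairs for relation 'after'; matching pairs in alphabetical order:
(P5, P1): P5 after P1 ✓
(P5, P2): P5 after P2 ✓
(P7, P1): P7 after P1 ✓
(P7, P2): P7 after P2 ✓
(P8, P1): P8 after P1 ✓
(P8, P2): P8 after P2 ✓
Count: 6.

6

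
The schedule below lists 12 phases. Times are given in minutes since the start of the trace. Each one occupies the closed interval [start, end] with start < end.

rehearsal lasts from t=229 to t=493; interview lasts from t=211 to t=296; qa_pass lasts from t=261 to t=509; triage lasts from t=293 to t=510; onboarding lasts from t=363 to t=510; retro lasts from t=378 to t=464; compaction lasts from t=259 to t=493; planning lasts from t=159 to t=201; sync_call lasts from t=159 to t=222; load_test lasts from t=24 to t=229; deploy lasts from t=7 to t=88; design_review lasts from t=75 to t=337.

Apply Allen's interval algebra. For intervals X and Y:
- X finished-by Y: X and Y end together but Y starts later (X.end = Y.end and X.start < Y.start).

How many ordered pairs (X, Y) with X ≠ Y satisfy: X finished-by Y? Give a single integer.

Checking all 132 ordered pairs for relation 'finished-by'; matching pairs in alphabetical order:
(rehearsal, compaction): rehearsal finished-by compaction ✓
(triage, onboarding): triage finished-by onboarding ✓
Count: 2.

2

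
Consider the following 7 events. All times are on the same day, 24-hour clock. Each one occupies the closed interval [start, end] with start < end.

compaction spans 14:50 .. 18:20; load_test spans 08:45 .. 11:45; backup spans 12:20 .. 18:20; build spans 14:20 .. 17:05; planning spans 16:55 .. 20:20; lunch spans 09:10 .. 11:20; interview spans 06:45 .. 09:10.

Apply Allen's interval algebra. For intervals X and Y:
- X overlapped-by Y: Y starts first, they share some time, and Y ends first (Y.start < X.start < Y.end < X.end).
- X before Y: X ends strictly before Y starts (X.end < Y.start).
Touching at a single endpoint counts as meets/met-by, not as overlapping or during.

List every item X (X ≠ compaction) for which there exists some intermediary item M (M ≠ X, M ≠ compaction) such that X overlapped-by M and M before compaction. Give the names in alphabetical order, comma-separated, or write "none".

load_test

Target compaction = [14:50, 18:20].
Intermediaries M with M before compaction: interview, load_test, lunch.
Via interview — items with X overlapped-by interview: load_test.
Via load_test — items with X overlapped-by load_test: none.
Via lunch — items with X overlapped-by lunch: none.
Union: load_test.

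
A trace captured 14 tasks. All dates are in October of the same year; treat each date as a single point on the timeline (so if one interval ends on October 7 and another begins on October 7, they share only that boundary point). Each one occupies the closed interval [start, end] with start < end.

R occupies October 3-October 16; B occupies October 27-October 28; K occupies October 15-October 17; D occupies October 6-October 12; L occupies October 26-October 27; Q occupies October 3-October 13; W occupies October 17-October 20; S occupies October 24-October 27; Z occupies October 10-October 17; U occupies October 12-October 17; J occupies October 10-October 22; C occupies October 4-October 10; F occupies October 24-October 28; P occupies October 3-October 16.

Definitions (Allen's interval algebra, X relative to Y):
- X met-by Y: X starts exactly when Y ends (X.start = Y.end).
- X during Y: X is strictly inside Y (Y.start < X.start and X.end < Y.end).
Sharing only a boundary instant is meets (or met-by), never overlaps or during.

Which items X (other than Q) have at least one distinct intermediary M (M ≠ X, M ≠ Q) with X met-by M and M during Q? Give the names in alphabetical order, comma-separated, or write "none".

Target Q = [October 3, October 13].
Intermediaries M with M during Q: C, D.
Via C — items with X met-by C: J, Z.
Via D — items with X met-by D: U.
Union: J, U, Z.

J, U, Z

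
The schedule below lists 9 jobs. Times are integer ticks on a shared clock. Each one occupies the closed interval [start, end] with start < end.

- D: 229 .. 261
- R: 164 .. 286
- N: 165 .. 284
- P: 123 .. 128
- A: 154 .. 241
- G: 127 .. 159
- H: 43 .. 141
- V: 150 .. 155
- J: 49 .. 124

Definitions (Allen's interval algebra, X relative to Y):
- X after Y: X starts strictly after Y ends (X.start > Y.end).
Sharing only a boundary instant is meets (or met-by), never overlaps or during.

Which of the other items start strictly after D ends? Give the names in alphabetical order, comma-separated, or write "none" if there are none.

Target D = [229, 261].
A [154, 241] → overlaps → no.
G [127, 159] → before → no.
H [43, 141] → before → no.
J [49, 124] → before → no.
N [165, 284] → contains → no.
P [123, 128] → before → no.
R [164, 286] → contains → no.
V [150, 155] → before → no.
Result: none.

none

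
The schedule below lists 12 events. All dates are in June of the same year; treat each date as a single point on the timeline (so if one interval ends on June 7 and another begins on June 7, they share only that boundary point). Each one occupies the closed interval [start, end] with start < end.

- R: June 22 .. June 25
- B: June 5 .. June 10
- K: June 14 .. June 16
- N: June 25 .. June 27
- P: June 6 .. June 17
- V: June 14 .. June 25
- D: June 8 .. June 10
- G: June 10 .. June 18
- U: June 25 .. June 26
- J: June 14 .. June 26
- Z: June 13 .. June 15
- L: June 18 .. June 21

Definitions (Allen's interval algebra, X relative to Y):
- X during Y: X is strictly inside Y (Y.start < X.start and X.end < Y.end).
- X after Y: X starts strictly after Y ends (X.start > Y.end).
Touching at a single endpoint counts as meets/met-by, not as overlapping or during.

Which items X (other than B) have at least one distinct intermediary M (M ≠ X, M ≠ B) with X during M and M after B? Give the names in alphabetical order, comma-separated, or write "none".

Target B = [June 5, June 10].
Intermediaries M with M after B: J, K, L, N, R, U, V, Z.
Via J — items with X during J: L, R.
Via K — items with X during K: none.
Via L — items with X during L: none.
Via N — items with X during N: none.
Via R — items with X during R: none.
Via U — items with X during U: none.
Via V — items with X during V: L.
Via Z — items with X during Z: none.
Union: L, R.

L, R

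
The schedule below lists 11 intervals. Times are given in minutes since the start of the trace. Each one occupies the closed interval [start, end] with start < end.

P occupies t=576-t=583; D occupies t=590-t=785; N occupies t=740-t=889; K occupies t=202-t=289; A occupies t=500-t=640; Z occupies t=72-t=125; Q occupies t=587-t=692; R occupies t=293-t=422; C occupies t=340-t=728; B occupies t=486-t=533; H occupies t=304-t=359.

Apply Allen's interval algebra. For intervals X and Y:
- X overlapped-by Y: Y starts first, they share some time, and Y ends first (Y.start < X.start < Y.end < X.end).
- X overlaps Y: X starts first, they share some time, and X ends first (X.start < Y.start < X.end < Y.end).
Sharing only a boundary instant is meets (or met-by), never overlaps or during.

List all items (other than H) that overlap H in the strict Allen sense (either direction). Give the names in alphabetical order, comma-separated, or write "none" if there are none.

C

Target H = [t=304, t=359].
A [t=500, t=640] → after → no.
B [t=486, t=533] → after → no.
C [t=340, t=728] → overlapped-by → yes.
D [t=590, t=785] → after → no.
K [t=202, t=289] → before → no.
N [t=740, t=889] → after → no.
P [t=576, t=583] → after → no.
Q [t=587, t=692] → after → no.
R [t=293, t=422] → contains → no.
Z [t=72, t=125] → before → no.
Result: C.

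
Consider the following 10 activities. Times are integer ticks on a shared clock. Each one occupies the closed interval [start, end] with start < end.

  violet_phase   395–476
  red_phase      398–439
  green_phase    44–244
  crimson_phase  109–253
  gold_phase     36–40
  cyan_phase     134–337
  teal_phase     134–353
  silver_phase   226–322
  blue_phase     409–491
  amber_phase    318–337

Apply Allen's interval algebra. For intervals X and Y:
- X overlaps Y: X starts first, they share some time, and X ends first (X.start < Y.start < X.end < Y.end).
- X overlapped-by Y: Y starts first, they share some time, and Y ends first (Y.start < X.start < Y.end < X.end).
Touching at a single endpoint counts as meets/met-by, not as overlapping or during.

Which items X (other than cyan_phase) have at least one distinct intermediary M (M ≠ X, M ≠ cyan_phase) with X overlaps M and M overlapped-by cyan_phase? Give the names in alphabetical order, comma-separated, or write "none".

Target cyan_phase = [134, 337].
Intermediaries M with M overlapped-by cyan_phase: none.
Union: none.

none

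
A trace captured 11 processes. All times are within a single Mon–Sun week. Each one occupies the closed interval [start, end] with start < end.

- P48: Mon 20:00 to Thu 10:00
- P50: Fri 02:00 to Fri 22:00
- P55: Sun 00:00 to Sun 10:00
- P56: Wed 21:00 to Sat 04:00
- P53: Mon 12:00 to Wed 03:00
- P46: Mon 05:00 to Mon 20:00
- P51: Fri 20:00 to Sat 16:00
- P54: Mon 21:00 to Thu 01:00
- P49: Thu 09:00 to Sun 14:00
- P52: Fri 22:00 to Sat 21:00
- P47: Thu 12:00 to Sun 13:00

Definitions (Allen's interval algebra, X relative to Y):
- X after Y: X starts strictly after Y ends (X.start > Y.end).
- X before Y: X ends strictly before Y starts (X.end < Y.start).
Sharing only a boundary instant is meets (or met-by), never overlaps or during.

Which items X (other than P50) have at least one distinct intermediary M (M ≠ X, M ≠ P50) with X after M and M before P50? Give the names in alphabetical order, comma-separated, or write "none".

Target P50 = [Fri 02:00, Fri 22:00].
Intermediaries M with M before P50: P46, P48, P53, P54.
Via P46 — items with X after P46: P47, P49, P51, P52, P54, P55, P56.
Via P48 — items with X after P48: P47, P51, P52, P55.
Via P53 — items with X after P53: P47, P49, P51, P52, P55, P56.
Via P54 — items with X after P54: P47, P49, P51, P52, P55.
Union: P47, P49, P51, P52, P54, P55, P56.

P47, P49, P51, P52, P54, P55, P56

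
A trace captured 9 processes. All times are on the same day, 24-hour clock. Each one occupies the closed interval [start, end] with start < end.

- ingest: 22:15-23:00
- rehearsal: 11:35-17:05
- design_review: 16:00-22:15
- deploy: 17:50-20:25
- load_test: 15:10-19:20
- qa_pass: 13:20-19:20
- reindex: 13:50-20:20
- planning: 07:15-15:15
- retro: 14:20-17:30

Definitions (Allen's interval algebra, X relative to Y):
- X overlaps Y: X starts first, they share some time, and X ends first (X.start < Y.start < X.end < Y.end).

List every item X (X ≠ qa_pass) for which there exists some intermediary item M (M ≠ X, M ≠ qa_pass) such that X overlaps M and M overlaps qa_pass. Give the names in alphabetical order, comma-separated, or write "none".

Target qa_pass = [13:20, 19:20].
Intermediaries M with M overlaps qa_pass: planning, rehearsal.
Via planning — items with X overlaps planning: none.
Via rehearsal — items with X overlaps rehearsal: planning.
Union: planning.

planning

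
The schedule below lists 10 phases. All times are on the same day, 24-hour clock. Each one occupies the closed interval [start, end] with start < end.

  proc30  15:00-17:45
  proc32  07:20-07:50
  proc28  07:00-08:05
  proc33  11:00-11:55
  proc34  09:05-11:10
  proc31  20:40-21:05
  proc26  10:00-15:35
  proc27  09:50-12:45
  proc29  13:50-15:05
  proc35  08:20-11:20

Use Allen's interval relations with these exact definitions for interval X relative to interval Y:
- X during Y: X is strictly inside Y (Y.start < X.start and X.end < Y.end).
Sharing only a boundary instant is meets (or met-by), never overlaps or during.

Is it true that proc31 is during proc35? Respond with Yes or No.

No

proc31 = [20:40, 21:05], proc35 = [08:20, 11:20].
Actual relation of proc31 to proc35: after.
Asked whether 'during' holds → No.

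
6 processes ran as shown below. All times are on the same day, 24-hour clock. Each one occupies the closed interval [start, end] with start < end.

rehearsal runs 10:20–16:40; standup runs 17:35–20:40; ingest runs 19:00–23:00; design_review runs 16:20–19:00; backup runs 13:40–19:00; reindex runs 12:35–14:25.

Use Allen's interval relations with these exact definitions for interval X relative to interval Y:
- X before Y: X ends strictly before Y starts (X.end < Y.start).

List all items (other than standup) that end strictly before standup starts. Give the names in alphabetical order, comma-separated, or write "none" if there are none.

rehearsal, reindex

Target standup = [17:35, 20:40].
backup [13:40, 19:00] → overlaps → no.
design_review [16:20, 19:00] → overlaps → no.
ingest [19:00, 23:00] → overlapped-by → no.
rehearsal [10:20, 16:40] → before → yes.
reindex [12:35, 14:25] → before → yes.
Result: rehearsal, reindex.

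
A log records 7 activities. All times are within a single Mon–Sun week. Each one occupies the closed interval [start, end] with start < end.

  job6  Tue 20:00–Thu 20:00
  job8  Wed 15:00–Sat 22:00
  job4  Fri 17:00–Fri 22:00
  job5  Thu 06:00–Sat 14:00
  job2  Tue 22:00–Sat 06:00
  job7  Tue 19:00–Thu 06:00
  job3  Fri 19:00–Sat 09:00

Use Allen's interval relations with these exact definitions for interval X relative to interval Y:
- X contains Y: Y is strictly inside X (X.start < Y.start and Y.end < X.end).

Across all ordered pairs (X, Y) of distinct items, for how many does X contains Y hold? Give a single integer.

Checking all 42 ordered pairs for relation 'contains'; matching pairs in alphabetical order:
(job2, job4): job2 contains job4 ✓
(job5, job3): job5 contains job3 ✓
(job5, job4): job5 contains job4 ✓
(job8, job3): job8 contains job3 ✓
(job8, job4): job8 contains job4 ✓
(job8, job5): job8 contains job5 ✓
Count: 6.

6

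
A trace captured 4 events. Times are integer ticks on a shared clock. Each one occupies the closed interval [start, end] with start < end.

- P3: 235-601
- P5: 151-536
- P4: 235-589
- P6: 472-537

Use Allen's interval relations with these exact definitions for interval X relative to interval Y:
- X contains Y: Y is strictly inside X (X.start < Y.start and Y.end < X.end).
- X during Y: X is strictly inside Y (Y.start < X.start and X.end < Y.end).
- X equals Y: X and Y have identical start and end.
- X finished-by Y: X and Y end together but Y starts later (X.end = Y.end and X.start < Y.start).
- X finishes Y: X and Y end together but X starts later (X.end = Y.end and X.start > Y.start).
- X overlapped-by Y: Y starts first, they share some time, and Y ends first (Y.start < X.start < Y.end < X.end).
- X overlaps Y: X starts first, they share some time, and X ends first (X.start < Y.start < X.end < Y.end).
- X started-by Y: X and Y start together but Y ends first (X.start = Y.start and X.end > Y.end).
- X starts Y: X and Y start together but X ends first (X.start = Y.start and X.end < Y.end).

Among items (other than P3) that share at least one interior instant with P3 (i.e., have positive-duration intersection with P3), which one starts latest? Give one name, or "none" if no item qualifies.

P6

Target P3 = [235, 601].
P4 [235, 589] → starts → candidate.
P5 [151, 536] → overlaps → candidate.
P6 [472, 537] → during → candidate.
Among candidates, latest start is 472 → P6.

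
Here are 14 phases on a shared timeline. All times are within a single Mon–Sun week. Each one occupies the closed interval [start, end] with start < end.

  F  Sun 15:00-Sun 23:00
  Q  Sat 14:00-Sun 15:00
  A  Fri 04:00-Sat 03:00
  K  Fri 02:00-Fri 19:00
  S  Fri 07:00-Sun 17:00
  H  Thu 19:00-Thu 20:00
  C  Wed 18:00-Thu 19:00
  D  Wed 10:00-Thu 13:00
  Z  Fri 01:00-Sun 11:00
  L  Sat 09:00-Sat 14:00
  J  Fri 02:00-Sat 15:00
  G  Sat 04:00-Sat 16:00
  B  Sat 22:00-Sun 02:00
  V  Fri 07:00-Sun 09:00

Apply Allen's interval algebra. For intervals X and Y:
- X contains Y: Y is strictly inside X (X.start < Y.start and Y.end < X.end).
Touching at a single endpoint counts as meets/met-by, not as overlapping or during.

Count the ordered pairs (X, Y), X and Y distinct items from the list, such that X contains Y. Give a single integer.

18

Checking all 182 ordered pairs for relation 'contains'; matching pairs in alphabetical order:
(G, L): G contains L ✓
(J, A): J contains A ✓
(J, L): J contains L ✓
(Q, B): Q contains B ✓
(S, B): S contains B ✓
(S, G): S contains G ✓
(S, L): S contains L ✓
(S, Q): S contains Q ✓
(V, B): V contains B ✓
(V, G): V contains G ✓
(V, L): V contains L ✓
(Z, A): Z contains A ✓
(Z, B): Z contains B ✓
(Z, G): Z contains G ✓
(Z, J): Z contains J ✓
(Z, K): Z contains K ✓
(Z, L): Z contains L ✓
(Z, V): Z contains V ✓
Count: 18.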